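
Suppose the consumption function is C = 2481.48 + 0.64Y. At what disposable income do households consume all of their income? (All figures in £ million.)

At break-even, C = Y: 2481.48 + 0.64Y = Y
0.36Y = 2481.48, so Y = 2481.48/0.36 = 6893

Y = 6893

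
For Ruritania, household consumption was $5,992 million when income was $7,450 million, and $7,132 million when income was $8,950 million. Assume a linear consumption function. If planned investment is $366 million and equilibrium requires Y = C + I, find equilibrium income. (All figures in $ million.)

Y = 2900

MPC = (7132 − 5992)/(8950 − 7450) = 1140/1500 = 0.76
a = 5992 − 0.76(7450) = 330
Equilibrium: Y = 330 + 0.76Y + 366
0.24Y = 696, so Y = 696/0.24 = 2900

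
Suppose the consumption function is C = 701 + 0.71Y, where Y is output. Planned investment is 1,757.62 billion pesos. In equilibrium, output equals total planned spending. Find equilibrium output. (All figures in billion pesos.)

Y = C + I = 701 + 0.71Y + 1757.62
Y − 0.71Y = 2458.62
0.29Y = 2458.62, so Y = 2458.62/0.29 = 8478

Y = 8478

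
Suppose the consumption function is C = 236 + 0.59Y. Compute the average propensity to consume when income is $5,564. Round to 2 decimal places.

C = 236 + 0.59(5564) = 3518.76
APC = C/Y = 3518.76/5564 = 0.63

APC = 0.63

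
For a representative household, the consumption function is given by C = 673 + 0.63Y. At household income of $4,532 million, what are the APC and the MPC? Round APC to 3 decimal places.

MPC = 0.63 (the slope of the consumption function)
C = 673 + 0.63(4532) = 3528.16, so APC = 3528.16/4532 = 0.778

APC = 0.778; MPC = 0.63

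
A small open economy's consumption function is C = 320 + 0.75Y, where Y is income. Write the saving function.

S = Y − C = Y − (320 + 0.75Y) = -320 + (1 − 0.75)Y

S = -320 + 0.25Y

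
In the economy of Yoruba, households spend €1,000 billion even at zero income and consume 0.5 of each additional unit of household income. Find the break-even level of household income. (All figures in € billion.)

Y = 2000

At break-even, C = Y: 1000 + 0.5Y = Y
0.5Y = 1000, so Y = 1000/0.5 = 2000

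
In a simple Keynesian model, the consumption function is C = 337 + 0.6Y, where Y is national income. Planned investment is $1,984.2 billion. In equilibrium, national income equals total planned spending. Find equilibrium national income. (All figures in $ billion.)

Y = C + I = 337 + 0.6Y + 1984.2
Y − 0.6Y = 2321.2
0.4Y = 2321.2, so Y = 2321.2/0.4 = 5803

Y = 5803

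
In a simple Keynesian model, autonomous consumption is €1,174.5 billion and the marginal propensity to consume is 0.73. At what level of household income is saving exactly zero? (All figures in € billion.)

At break-even, C = Y: 1174.5 + 0.73Y = Y
0.27Y = 1174.5, so Y = 1174.5/0.27 = 4350

Y = 4350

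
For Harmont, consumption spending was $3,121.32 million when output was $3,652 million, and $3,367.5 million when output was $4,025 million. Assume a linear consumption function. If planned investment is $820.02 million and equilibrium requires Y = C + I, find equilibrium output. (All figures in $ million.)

Y = 4503

MPC = (3367.5 − 3121.32)/(4025 − 3652) = 246.18/373 = 0.66
a = 3121.32 − 0.66(3652) = 711
Equilibrium: Y = 711 + 0.66Y + 820.02
0.34Y = 1531.02, so Y = 1531.02/0.34 = 4503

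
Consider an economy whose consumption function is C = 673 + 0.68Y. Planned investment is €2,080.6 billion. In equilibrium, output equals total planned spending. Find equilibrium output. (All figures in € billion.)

Y = C + I = 673 + 0.68Y + 2080.6
Y − 0.68Y = 2753.6
0.32Y = 2753.6, so Y = 2753.6/0.32 = 8605

Y = 8605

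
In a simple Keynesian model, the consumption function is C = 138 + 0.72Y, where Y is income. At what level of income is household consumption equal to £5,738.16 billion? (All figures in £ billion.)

Y = 7778

138 + 0.72Y = 5738.16
0.72Y = 5600.16, so Y = 5600.16/0.72 = 7778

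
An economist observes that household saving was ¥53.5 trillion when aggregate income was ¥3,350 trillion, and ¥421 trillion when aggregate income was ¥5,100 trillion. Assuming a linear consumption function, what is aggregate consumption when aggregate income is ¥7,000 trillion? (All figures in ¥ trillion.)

MPS = ΔS/ΔY = (421 − 53.5)/(5100 − 3350) = 367.5/1750 = 0.21
MPC = 1 − MPS = 0.79
Autonomous saving = 53.5 − 0.21(3350) = -650, so a = 650
C = 650 + 0.79(7000) = 650 + 5530 = 6180

C = 6180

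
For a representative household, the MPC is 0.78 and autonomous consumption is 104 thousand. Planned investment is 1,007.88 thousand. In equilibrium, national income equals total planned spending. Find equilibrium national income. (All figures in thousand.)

Y = C + I = 104 + 0.78Y + 1007.88
Y − 0.78Y = 1111.88
0.22Y = 1111.88, so Y = 1111.88/0.22 = 5054

Y = 5054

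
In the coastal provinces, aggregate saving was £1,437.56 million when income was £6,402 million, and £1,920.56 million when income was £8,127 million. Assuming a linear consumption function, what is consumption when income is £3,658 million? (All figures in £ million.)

MPS = ΔS/ΔY = (1920.56 − 1437.56)/(8127 − 6402) = 483/1725 = 0.28
MPC = 1 − MPS = 0.72
Autonomous saving = 1437.56 − 0.28(6402) = -355, so a = 355
C = 355 + 0.72(3658) = 355 + 2633.76 = 2988.76

C = 2988.76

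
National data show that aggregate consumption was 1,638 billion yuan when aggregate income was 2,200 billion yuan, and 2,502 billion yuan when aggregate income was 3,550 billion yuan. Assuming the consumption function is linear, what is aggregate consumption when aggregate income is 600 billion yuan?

MPC = (2502 − 1638)/(3550 − 2200) = 864/1350 = 0.64
a = 1638 − 0.64(2200) = 1638 − 1408 = 230
C = 230 + 0.64(600) = 230 + 384 = 614

C = 614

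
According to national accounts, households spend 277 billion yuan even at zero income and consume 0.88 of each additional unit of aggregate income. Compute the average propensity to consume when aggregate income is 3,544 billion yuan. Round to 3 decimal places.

C = 277 + 0.88(3544) = 3395.72
APC = C/Y = 3395.72/3544 = 0.958

APC = 0.958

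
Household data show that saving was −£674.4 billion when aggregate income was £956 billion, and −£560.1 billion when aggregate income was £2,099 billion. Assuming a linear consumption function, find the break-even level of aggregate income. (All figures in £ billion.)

MPS = ΔS/ΔY = (-560.1 − (-674.4))/(2099 − 956) = 114.3/1143 = 0.1
MPC = 1 − MPS = 0.9
From S(956) = -674.4: −a + 0.1(956) = -674.4, so a = 95.6 − (-674.4) = 770
Break-even (S = 0): Y = a/MPS = 770/0.1 = 7700

Y = 7700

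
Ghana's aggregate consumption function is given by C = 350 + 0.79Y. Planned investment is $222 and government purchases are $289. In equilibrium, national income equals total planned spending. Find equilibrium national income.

Y = 4100

Y = C + I + G = 350 + 0.79Y + 222 + 289
Y − 0.79Y = 861
0.21Y = 861, so Y = 861/0.21 = 4100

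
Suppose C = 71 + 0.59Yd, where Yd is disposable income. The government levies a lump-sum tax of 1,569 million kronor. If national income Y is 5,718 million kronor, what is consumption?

C = 2518.91

Yd = Y − T = 5718 − 1569 = 4149
C = 71 + 0.59(4149) = 71 + 2447.91 = 2518.91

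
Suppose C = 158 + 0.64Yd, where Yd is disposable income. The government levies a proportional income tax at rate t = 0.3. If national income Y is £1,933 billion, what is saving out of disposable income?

Yd = (1 − 0.3)(1933) = 0.7(1933) = 1353.1
C = 158 + 0.64(1353.1) = 158 + 865.984 = 1023.984
S = Yd − C = 1353.1 − 1023.984 = 329.116

S = 329.116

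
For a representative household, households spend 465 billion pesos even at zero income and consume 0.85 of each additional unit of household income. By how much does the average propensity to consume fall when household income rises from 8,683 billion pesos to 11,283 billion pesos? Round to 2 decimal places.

ΔAPC = 0.01

At Y = 8683: C = 465 + 0.85(8683) = 7845.55, APC = 7845.55/8683 = 0.904
At Y = 11283: C = 10055.55, APC = 10055.55/11283 = 0.891
Fall in APC = 0.904 − 0.891 = 0.013 ≈ 0.01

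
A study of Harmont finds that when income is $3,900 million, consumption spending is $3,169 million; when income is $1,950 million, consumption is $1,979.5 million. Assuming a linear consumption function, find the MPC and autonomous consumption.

MPC = ΔC/ΔY = (3169 − 1979.5)/(3900 − 1950) = 1189.5/1950 = 0.61
a = C − MPC·Y = 1979.5 − 0.61(1950) = 1979.5 − 1189.5 = 790

MPC = 0.61; a = 790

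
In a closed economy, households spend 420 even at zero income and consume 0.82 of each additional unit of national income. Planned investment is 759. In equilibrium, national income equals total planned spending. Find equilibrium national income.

Y = C + I = 420 + 0.82Y + 759
Y − 0.82Y = 1179
0.18Y = 1179, so Y = 1179/0.18 = 6550

Y = 6550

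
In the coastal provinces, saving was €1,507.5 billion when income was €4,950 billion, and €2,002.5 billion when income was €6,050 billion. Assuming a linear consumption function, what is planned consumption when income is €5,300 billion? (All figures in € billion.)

C = 3635

MPS = ΔS/ΔY = (2002.5 − 1507.5)/(6050 − 4950) = 495/1100 = 0.45
MPC = 1 − MPS = 0.55
Autonomous saving = 1507.5 − 0.45(4950) = -720, so a = 720
C = 720 + 0.55(5300) = 720 + 2915 = 3635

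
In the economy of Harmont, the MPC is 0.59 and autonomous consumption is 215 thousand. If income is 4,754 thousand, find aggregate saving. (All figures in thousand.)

S = 1734.14

C = 215 + 0.59(4754) = 215 + 2804.86 = 3019.86
S = Y − C = 4754 − 3019.86 = 1734.14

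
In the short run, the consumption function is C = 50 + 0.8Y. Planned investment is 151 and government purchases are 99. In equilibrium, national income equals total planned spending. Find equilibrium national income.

Y = C + I + G = 50 + 0.8Y + 151 + 99
Y − 0.8Y = 300
0.2Y = 300, so Y = 300/0.2 = 1500

Y = 1500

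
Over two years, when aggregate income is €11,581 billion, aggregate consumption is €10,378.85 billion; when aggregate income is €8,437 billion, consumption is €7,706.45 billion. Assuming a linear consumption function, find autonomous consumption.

MPC = ΔC/ΔY = (10378.85 − 7706.45)/(11581 − 8437) = 2672.4/3144 = 0.85
a = C − MPC·Y = 7706.45 − 0.85(8437) = 7706.45 − 7171.45 = 535

a = 535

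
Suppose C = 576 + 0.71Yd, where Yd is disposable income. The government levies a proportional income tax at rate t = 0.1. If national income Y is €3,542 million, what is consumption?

C = 2839.338

Yd = (1 − 0.1)(3542) = 0.9(3542) = 3187.8
C = 576 + 0.71(3187.8) = 576 + 2263.338 = 2839.338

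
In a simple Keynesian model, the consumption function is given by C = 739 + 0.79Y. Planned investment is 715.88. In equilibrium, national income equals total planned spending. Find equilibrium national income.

Y = C + I = 739 + 0.79Y + 715.88
Y − 0.79Y = 1454.88
0.21Y = 1454.88, so Y = 1454.88/0.21 = 6928

Y = 6928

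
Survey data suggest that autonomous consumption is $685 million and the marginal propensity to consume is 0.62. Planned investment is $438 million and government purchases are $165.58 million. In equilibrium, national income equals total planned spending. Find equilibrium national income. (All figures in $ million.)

Y = C + I + G = 685 + 0.62Y + 438 + 165.58
Y − 0.62Y = 1288.58
0.38Y = 1288.58, so Y = 1288.58/0.38 = 3391

Y = 3391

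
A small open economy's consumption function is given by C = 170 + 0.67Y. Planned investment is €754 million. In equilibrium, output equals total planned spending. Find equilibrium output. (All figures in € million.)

Y = 2800

Y = C + I = 170 + 0.67Y + 754
Y − 0.67Y = 924
0.33Y = 924, so Y = 924/0.33 = 2800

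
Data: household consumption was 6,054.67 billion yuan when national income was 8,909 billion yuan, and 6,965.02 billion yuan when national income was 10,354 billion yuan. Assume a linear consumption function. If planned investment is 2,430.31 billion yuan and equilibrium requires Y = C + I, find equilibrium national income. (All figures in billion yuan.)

Y = 7763

MPC = (6965.02 − 6054.67)/(10354 − 8909) = 910.35/1445 = 0.63
a = 6054.67 − 0.63(8909) = 442
Equilibrium: Y = 442 + 0.63Y + 2430.31
0.37Y = 2872.31, so Y = 2872.31/0.37 = 7763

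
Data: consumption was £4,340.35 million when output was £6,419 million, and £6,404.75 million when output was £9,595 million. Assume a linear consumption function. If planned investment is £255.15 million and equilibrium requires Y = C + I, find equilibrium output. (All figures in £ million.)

MPC = (6404.75 − 4340.35)/(9595 − 6419) = 2064.4/3176 = 0.65
a = 4340.35 − 0.65(6419) = 168
Equilibrium: Y = 168 + 0.65Y + 255.15
0.35Y = 423.15, so Y = 423.15/0.35 = 1209

Y = 1209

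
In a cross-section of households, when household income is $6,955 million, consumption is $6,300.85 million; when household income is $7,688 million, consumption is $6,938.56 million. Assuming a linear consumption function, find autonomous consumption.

MPC = ΔC/ΔY = (6938.56 − 6300.85)/(7688 − 6955) = 637.71/733 = 0.87
a = C − MPC·Y = 6300.85 − 0.87(6955) = 6300.85 − 6050.85 = 250

a = 250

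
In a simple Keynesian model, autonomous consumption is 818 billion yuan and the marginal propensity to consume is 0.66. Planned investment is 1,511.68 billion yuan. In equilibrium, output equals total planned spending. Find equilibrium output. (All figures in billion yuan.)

Y = C + I = 818 + 0.66Y + 1511.68
Y − 0.66Y = 2329.68
0.34Y = 2329.68, so Y = 2329.68/0.34 = 6852

Y = 6852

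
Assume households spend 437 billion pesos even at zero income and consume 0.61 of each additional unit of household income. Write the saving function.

S = -437 + 0.39Y

S = Y − C = Y − (437 + 0.61Y) = -437 + (1 − 0.61)Y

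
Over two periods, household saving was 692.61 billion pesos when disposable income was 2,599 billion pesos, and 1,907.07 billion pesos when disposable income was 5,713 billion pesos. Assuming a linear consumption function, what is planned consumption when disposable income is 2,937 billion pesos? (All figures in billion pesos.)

MPS = ΔS/ΔY = (1907.07 − 692.61)/(5713 − 2599) = 1214.46/3114 = 0.39
MPC = 1 − MPS = 0.61
Autonomous saving = 692.61 − 0.39(2599) = -321, so a = 321
C = 321 + 0.61(2937) = 321 + 1791.57 = 2112.57

C = 2112.57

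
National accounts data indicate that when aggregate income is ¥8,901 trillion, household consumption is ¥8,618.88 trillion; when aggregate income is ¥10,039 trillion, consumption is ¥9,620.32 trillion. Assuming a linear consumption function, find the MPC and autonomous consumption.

MPC = ΔC/ΔY = (9620.32 − 8618.88)/(10039 − 8901) = 1001.44/1138 = 0.88
a = C − MPC·Y = 8618.88 − 0.88(8901) = 8618.88 − 7832.88 = 786

MPC = 0.88; a = 786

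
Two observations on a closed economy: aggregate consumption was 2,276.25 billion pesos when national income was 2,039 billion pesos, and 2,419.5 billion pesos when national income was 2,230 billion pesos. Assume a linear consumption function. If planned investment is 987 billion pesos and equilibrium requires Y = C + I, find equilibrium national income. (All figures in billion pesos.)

Y = 6936

MPC = (2419.5 − 2276.25)/(2230 − 2039) = 143.25/191 = 0.75
a = 2276.25 − 0.75(2039) = 747
Equilibrium: Y = 747 + 0.75Y + 987
0.25Y = 1734, so Y = 1734/0.25 = 6936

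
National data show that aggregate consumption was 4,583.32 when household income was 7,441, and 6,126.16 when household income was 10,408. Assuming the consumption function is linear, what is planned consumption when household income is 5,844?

MPC = (6126.16 − 4583.32)/(10408 − 7441) = 1542.84/2967 = 0.52
a = 4583.32 − 0.52(7441) = 4583.32 − 3869.32 = 714
C = 714 + 0.52(5844) = 714 + 3038.88 = 3752.88

C = 3752.88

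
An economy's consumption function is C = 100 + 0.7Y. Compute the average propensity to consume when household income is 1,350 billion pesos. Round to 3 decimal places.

APC = 0.774

C = 100 + 0.7(1350) = 1045
APC = C/Y = 1045/1350 = 0.774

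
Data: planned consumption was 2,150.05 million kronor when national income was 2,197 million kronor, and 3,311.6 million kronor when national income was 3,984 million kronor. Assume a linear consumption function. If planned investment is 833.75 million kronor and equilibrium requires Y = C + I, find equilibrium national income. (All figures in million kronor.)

MPC = (3311.6 − 2150.05)/(3984 − 2197) = 1161.55/1787 = 0.65
a = 2150.05 − 0.65(2197) = 722
Equilibrium: Y = 722 + 0.65Y + 833.75
0.35Y = 1555.75, so Y = 1555.75/0.35 = 4445

Y = 4445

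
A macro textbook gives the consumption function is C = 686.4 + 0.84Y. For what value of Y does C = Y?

Y = 4290

At break-even, C = Y: 686.4 + 0.84Y = Y
0.16Y = 686.4, so Y = 686.4/0.16 = 4290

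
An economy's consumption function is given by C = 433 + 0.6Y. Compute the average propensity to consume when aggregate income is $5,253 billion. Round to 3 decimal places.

APC = 0.682

C = 433 + 0.6(5253) = 3584.8
APC = C/Y = 3584.8/5253 = 0.682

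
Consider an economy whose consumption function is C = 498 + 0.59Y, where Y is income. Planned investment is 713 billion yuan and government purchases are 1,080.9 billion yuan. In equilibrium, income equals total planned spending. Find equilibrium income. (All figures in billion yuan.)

Y = C + I + G = 498 + 0.59Y + 713 + 1080.9
Y − 0.59Y = 2291.9
0.41Y = 2291.9, so Y = 2291.9/0.41 = 5590

Y = 5590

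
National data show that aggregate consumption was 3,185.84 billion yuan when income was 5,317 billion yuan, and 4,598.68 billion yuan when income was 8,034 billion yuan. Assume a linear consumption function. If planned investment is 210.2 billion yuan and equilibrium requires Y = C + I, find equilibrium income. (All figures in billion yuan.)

Y = 1315

MPC = (4598.68 − 3185.84)/(8034 − 5317) = 1412.84/2717 = 0.52
a = 3185.84 − 0.52(5317) = 421
Equilibrium: Y = 421 + 0.52Y + 210.2
0.48Y = 631.2, so Y = 631.2/0.48 = 1315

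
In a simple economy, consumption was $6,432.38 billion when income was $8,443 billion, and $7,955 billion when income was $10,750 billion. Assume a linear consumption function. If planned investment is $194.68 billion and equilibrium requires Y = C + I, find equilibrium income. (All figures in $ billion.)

Y = 3102

MPC = (7955 − 6432.38)/(10750 − 8443) = 1522.62/2307 = 0.66
a = 6432.38 − 0.66(8443) = 860
Equilibrium: Y = 860 + 0.66Y + 194.68
0.34Y = 1054.68, so Y = 1054.68/0.34 = 3102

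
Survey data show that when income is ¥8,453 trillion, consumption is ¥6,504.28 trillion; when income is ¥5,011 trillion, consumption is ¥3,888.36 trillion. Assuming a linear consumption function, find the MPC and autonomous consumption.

MPC = ΔC/ΔY = (6504.28 − 3888.36)/(8453 − 5011) = 2615.92/3442 = 0.76
a = C − MPC·Y = 3888.36 − 0.76(5011) = 3888.36 − 3808.36 = 80

MPC = 0.76; a = 80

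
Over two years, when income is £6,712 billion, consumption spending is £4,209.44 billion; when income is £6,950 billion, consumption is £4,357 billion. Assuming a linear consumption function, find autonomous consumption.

MPC = ΔC/ΔY = (4357 − 4209.44)/(6950 − 6712) = 147.56/238 = 0.62
a = C − MPC·Y = 4209.44 − 0.62(6712) = 4209.44 − 4161.44 = 48

a = 48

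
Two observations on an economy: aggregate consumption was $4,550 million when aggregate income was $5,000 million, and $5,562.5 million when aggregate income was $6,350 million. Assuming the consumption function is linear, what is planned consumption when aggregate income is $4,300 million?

C = 4025

MPC = (5562.5 − 4550)/(6350 − 5000) = 1012.5/1350 = 0.75
a = 4550 − 0.75(5000) = 4550 − 3750 = 800
C = 800 + 0.75(4300) = 800 + 3225 = 4025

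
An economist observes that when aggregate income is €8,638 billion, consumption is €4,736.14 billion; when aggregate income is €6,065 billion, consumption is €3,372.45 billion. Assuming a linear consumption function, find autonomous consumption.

a = 158

MPC = ΔC/ΔY = (4736.14 − 3372.45)/(8638 − 6065) = 1363.69/2573 = 0.53
a = C − MPC·Y = 3372.45 − 0.53(6065) = 3372.45 − 3214.45 = 158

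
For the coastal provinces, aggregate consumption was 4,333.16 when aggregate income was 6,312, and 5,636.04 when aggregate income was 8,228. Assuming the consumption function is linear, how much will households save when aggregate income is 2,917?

MPC = (5636.04 − 4333.16)/(8228 − 6312) = 1302.88/1916 = 0.68
a = 4333.16 − 0.68(6312) = 4333.16 − 4292.16 = 41
C = 41 + 0.68(2917) = 2024.56
S = 2917 − 2024.56 = 892.44

S = 892.44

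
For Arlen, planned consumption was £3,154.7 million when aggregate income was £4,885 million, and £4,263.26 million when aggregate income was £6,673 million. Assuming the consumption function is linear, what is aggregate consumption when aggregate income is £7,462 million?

C = 4752.44

MPC = (4263.26 − 3154.7)/(6673 − 4885) = 1108.56/1788 = 0.62
a = 3154.7 − 0.62(4885) = 3154.7 − 3028.7 = 126
C = 126 + 0.62(7462) = 126 + 4626.44 = 4752.44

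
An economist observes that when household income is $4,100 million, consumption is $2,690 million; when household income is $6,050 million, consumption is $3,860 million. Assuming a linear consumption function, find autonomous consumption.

MPC = ΔC/ΔY = (3860 − 2690)/(6050 − 4100) = 1170/1950 = 0.6
a = C − MPC·Y = 2690 − 0.6(4100) = 2690 − 2460 = 230

a = 230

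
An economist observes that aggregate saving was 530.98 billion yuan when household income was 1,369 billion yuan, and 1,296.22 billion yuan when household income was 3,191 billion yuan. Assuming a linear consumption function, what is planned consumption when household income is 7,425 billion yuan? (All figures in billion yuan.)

MPS = ΔS/ΔY = (1296.22 − 530.98)/(3191 − 1369) = 765.24/1822 = 0.42
MPC = 1 − MPS = 0.58
Autonomous saving = 530.98 − 0.42(1369) = -44, so a = 44
C = 44 + 0.58(7425) = 44 + 4306.5 = 4350.5

C = 4350.5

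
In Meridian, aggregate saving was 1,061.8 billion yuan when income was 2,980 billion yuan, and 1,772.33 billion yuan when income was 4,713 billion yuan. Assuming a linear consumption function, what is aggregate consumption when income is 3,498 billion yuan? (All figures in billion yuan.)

MPS = ΔS/ΔY = (1772.33 − 1061.8)/(4713 − 2980) = 710.53/1733 = 0.41
MPC = 1 − MPS = 0.59
Autonomous saving = 1061.8 − 0.41(2980) = -160, so a = 160
C = 160 + 0.59(3498) = 160 + 2063.82 = 2223.82

C = 2223.82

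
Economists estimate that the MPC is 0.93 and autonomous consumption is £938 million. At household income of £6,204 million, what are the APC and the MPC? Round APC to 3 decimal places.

APC = 1.081; MPC = 0.93

MPC = 0.93 (the slope of the consumption function)
C = 938 + 0.93(6204) = 6707.72, so APC = 6707.72/6204 = 1.081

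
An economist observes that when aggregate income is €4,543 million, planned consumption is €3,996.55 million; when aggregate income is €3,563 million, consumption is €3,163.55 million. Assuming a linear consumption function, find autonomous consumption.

MPC = ΔC/ΔY = (3996.55 − 3163.55)/(4543 − 3563) = 833/980 = 0.85
a = C − MPC·Y = 3163.55 − 0.85(3563) = 3163.55 − 3028.55 = 135

a = 135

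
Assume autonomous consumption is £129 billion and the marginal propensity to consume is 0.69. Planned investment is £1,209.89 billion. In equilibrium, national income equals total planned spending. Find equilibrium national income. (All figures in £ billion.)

Y = 4319

Y = C + I = 129 + 0.69Y + 1209.89
Y − 0.69Y = 1338.89
0.31Y = 1338.89, so Y = 1338.89/0.31 = 4319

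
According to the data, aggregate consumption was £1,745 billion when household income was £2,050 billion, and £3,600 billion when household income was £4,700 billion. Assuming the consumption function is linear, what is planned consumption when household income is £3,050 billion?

C = 2445

MPC = (3600 − 1745)/(4700 − 2050) = 1855/2650 = 0.7
a = 1745 − 0.7(2050) = 1745 − 1435 = 310
C = 310 + 0.7(3050) = 310 + 2135 = 2445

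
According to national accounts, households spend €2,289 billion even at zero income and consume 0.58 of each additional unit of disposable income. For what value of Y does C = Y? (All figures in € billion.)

At break-even, C = Y: 2289 + 0.58Y = Y
0.42Y = 2289, so Y = 2289/0.42 = 5450

Y = 5450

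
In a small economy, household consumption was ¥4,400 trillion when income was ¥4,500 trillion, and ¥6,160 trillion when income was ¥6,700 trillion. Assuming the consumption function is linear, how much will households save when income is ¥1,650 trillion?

MPC = (6160 − 4400)/(6700 − 4500) = 1760/2200 = 0.8
a = 4400 − 0.8(4500) = 4400 − 3600 = 800
C = 800 + 0.8(1650) = 2120
S = 1650 − 2120 = -470

S = -470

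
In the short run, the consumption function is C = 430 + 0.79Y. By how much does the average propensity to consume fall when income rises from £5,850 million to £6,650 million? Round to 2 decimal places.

At Y = 5850: C = 430 + 0.79(5850) = 5051.5, APC = 5051.5/5850 = 0.864
At Y = 6650: C = 5683.5, APC = 5683.5/6650 = 0.855
Fall in APC = 0.864 − 0.855 = 0.009 ≈ 0.01

ΔAPC = 0.01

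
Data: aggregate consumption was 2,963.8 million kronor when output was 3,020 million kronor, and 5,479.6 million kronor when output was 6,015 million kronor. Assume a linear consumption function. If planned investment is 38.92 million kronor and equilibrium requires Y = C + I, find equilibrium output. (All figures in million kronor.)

Y = 2912

MPC = (5479.6 − 2963.8)/(6015 − 3020) = 2515.8/2995 = 0.84
a = 2963.8 − 0.84(3020) = 427
Equilibrium: Y = 427 + 0.84Y + 38.92
0.16Y = 465.92, so Y = 465.92/0.16 = 2912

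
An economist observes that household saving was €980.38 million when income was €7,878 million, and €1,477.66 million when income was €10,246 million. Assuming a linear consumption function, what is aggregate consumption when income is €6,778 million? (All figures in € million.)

MPS = ΔS/ΔY = (1477.66 − 980.38)/(10246 − 7878) = 497.28/2368 = 0.21
MPC = 1 − MPS = 0.79
Autonomous saving = 980.38 − 0.21(7878) = -674, so a = 674
C = 674 + 0.79(6778) = 674 + 5354.62 = 6028.62

C = 6028.62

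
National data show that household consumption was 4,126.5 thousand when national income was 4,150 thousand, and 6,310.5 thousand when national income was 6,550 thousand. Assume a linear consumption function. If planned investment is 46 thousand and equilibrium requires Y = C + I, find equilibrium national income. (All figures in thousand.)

Y = 4400

MPC = (6310.5 − 4126.5)/(6550 − 4150) = 2184/2400 = 0.91
a = 4126.5 − 0.91(4150) = 350
Equilibrium: Y = 350 + 0.91Y + 46
0.09Y = 396, so Y = 396/0.09 = 4400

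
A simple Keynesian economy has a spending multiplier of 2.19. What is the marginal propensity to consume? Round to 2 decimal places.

k = 1/(1 − MPC), so 1 − MPC = 1/k = 1/2.19 = 0.4566
MPC = 1 − 0.4566 = 0.54

MPC = 0.54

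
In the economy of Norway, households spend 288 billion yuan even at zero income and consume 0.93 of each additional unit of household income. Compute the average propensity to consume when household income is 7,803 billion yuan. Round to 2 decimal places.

APC = 0.97

C = 288 + 0.93(7803) = 7544.79
APC = C/Y = 7544.79/7803 = 0.97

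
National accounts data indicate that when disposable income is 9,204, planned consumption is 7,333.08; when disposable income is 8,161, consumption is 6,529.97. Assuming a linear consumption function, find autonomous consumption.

MPC = ΔC/ΔY = (7333.08 − 6529.97)/(9204 − 8161) = 803.11/1043 = 0.77
a = C − MPC·Y = 6529.97 − 0.77(8161) = 6529.97 − 6283.97 = 246

a = 246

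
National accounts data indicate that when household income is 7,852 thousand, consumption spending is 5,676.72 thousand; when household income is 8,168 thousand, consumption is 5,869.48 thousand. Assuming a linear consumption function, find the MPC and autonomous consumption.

MPC = ΔC/ΔY = (5869.48 − 5676.72)/(8168 − 7852) = 192.76/316 = 0.61
a = C − MPC·Y = 5676.72 − 0.61(7852) = 5676.72 − 4789.72 = 887

MPC = 0.61; a = 887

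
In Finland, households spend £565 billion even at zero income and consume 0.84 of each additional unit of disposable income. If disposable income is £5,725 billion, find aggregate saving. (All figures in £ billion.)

S = 351

C = 565 + 0.84(5725) = 565 + 4809 = 5374
S = Y − C = 5725 − 5374 = 351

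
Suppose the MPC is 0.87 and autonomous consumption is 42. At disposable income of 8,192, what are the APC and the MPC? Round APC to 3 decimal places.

APC = 0.875; MPC = 0.87

MPC = 0.87 (the slope of the consumption function)
C = 42 + 0.87(8192) = 7169.04, so APC = 7169.04/8192 = 0.875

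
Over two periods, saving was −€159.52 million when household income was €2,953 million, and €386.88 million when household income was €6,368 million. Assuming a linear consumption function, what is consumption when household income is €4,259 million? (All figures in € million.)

MPS = ΔS/ΔY = (386.88 − (-159.52))/(6368 − 2953) = 546.4/3415 = 0.16
MPC = 1 − MPS = 0.84
Autonomous saving = -159.52 − 0.16(2953) = -632, so a = 632
C = 632 + 0.84(4259) = 632 + 3577.56 = 4209.56

C = 4209.56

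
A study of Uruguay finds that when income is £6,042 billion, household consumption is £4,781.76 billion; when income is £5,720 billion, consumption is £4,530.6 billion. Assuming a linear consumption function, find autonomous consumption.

MPC = ΔC/ΔY = (4781.76 − 4530.6)/(6042 − 5720) = 251.16/322 = 0.78
a = C − MPC·Y = 4530.6 − 0.78(5720) = 4530.6 − 4461.6 = 69

a = 69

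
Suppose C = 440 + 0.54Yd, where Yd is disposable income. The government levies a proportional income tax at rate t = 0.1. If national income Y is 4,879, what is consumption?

Yd = (1 − 0.1)(4879) = 0.9(4879) = 4391.1
C = 440 + 0.54(4391.1) = 440 + 2371.194 = 2811.194

C = 2811.194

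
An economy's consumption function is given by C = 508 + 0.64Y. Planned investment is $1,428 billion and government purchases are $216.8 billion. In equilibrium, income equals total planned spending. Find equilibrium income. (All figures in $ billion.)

Y = C + I + G = 508 + 0.64Y + 1428 + 216.8
Y − 0.64Y = 2152.8
0.36Y = 2152.8, so Y = 2152.8/0.36 = 5980

Y = 5980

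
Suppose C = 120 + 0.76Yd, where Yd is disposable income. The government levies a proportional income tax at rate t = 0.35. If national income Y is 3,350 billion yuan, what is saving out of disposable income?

S = 402.6

Yd = (1 − 0.35)(3350) = 0.65(3350) = 2177.5
C = 120 + 0.76(2177.5) = 120 + 1654.9 = 1774.9
S = Yd − C = 2177.5 − 1774.9 = 402.6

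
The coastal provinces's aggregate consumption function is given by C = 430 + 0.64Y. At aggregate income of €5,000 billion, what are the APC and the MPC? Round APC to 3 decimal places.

MPC = 0.64 (the slope of the consumption function)
C = 430 + 0.64(5000) = 3630, so APC = 3630/5000 = 0.726

APC = 0.726; MPC = 0.64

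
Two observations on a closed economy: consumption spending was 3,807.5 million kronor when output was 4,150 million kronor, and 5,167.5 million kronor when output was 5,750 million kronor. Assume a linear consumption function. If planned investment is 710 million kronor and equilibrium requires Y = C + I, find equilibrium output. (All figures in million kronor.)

MPC = (5167.5 − 3807.5)/(5750 − 4150) = 1360/1600 = 0.85
a = 3807.5 − 0.85(4150) = 280
Equilibrium: Y = 280 + 0.85Y + 710
0.15Y = 990, so Y = 990/0.15 = 6600

Y = 6600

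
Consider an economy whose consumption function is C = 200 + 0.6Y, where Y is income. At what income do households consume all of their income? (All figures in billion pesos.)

Y = 500

At break-even, C = Y: 200 + 0.6Y = Y
0.4Y = 200, so Y = 200/0.4 = 500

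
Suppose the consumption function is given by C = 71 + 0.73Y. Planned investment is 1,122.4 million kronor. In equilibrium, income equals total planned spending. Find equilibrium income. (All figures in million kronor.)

Y = C + I = 71 + 0.73Y + 1122.4
Y − 0.73Y = 1193.4
0.27Y = 1193.4, so Y = 1193.4/0.27 = 4420

Y = 4420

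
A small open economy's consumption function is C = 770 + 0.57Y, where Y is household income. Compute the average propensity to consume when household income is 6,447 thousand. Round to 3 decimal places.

APC = 0.689

C = 770 + 0.57(6447) = 4444.79
APC = C/Y = 4444.79/6447 = 0.689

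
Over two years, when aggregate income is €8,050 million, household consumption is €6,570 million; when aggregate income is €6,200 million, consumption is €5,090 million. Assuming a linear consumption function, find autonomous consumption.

MPC = ΔC/ΔY = (6570 − 5090)/(8050 − 6200) = 1480/1850 = 0.8
a = C − MPC·Y = 5090 − 0.8(6200) = 5090 − 4960 = 130

a = 130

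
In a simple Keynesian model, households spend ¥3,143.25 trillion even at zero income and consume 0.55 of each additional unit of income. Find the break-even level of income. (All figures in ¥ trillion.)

Y = 6985

At break-even, C = Y: 3143.25 + 0.55Y = Y
0.45Y = 3143.25, so Y = 3143.25/0.45 = 6985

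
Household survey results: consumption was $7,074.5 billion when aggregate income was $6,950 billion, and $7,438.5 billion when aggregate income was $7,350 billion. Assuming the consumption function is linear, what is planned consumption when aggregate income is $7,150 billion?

C = 7256.5

MPC = (7438.5 − 7074.5)/(7350 − 6950) = 364/400 = 0.91
a = 7074.5 − 0.91(6950) = 7074.5 − 6324.5 = 750
C = 750 + 0.91(7150) = 750 + 6506.5 = 7256.5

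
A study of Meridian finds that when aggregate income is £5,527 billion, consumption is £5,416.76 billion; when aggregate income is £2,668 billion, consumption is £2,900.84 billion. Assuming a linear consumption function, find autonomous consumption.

a = 553

MPC = ΔC/ΔY = (5416.76 − 2900.84)/(5527 − 2668) = 2515.92/2859 = 0.88
a = C − MPC·Y = 2900.84 − 0.88(2668) = 2900.84 − 2347.84 = 553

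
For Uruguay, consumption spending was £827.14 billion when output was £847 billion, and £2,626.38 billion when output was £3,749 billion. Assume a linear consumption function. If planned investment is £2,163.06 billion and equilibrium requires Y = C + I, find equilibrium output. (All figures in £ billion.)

MPC = (2626.38 − 827.14)/(3749 − 847) = 1799.24/2902 = 0.62
a = 827.14 − 0.62(847) = 302
Equilibrium: Y = 302 + 0.62Y + 2163.06
0.38Y = 2465.06, so Y = 2465.06/0.38 = 6487

Y = 6487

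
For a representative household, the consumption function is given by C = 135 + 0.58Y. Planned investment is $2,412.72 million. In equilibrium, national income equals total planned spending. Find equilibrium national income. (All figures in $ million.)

Y = 6066

Y = C + I = 135 + 0.58Y + 2412.72
Y − 0.58Y = 2547.72
0.42Y = 2547.72, so Y = 2547.72/0.42 = 6066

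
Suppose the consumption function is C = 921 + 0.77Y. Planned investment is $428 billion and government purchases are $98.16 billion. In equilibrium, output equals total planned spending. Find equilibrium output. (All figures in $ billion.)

Y = C + I + G = 921 + 0.77Y + 428 + 98.16
Y − 0.77Y = 1447.16
0.23Y = 1447.16, so Y = 1447.16/0.23 = 6292

Y = 6292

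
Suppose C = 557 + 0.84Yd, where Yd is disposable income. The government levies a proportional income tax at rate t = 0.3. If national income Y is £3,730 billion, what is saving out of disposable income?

Yd = (1 − 0.3)(3730) = 0.7(3730) = 2611
C = 557 + 0.84(2611) = 557 + 2193.24 = 2750.24
S = Yd − C = 2611 − 2750.24 = -139.24

S = -139.24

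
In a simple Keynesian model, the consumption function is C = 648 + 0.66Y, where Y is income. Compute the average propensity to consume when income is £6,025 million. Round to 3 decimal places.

APC = 0.768

C = 648 + 0.66(6025) = 4624.5
APC = C/Y = 4624.5/6025 = 0.768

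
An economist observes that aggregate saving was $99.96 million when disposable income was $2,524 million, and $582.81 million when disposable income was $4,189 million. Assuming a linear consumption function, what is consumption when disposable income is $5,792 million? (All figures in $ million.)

MPS = ΔS/ΔY = (582.81 − 99.96)/(4189 − 2524) = 482.85/1665 = 0.29
MPC = 1 − MPS = 0.71
Autonomous saving = 99.96 − 0.29(2524) = -632, so a = 632
C = 632 + 0.71(5792) = 632 + 4112.32 = 4744.32

C = 4744.32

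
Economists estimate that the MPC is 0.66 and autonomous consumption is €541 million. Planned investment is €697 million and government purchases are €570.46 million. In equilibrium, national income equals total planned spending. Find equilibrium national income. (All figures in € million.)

Y = C + I + G = 541 + 0.66Y + 697 + 570.46
Y − 0.66Y = 1808.46
0.34Y = 1808.46, so Y = 1808.46/0.34 = 5319

Y = 5319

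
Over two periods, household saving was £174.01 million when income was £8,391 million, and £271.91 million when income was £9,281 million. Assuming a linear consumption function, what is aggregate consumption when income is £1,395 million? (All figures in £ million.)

C = 1990.55

MPS = ΔS/ΔY = (271.91 − 174.01)/(9281 − 8391) = 97.9/890 = 0.11
MPC = 1 − MPS = 0.89
Autonomous saving = 174.01 − 0.11(8391) = -749, so a = 749
C = 749 + 0.89(1395) = 749 + 1241.55 = 1990.55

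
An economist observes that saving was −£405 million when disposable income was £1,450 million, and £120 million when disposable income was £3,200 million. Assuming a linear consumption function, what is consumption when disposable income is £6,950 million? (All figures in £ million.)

C = 5705

MPS = ΔS/ΔY = (120 − (-405))/(3200 − 1450) = 525/1750 = 0.3
MPC = 1 − MPS = 0.7
Autonomous saving = -405 − 0.3(1450) = -840, so a = 840
C = 840 + 0.7(6950) = 840 + 4865 = 5705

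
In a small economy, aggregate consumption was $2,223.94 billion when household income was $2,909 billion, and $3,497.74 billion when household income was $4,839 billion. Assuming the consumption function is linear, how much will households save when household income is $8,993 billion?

MPC = (3497.74 − 2223.94)/(4839 − 2909) = 1273.8/1930 = 0.66
a = 2223.94 − 0.66(2909) = 2223.94 − 1919.94 = 304
C = 304 + 0.66(8993) = 6239.38
S = 8993 − 6239.38 = 2753.62

S = 2753.62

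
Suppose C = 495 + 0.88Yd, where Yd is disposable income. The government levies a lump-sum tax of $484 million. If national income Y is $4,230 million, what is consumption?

Yd = Y − T = 4230 − 484 = 3746
C = 495 + 0.88(3746) = 495 + 3296.48 = 3791.48

C = 3791.48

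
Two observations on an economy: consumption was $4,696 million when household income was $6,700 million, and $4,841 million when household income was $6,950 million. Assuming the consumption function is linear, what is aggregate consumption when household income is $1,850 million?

MPC = (4841 − 4696)/(6950 − 6700) = 145/250 = 0.58
a = 4696 − 0.58(6700) = 4696 − 3886 = 810
C = 810 + 0.58(1850) = 810 + 1073 = 1883

C = 1883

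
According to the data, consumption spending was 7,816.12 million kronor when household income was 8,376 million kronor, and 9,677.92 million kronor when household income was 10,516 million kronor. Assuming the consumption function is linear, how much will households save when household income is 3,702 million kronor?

MPC = (9677.92 − 7816.12)/(10516 − 8376) = 1861.8/2140 = 0.87
a = 7816.12 − 0.87(8376) = 7816.12 − 7287.12 = 529
C = 529 + 0.87(3702) = 3749.74
S = 3702 − 3749.74 = -47.74

S = -47.74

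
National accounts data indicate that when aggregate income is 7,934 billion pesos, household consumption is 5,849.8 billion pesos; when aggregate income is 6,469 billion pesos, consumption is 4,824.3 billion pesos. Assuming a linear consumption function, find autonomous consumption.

MPC = ΔC/ΔY = (5849.8 − 4824.3)/(7934 − 6469) = 1025.5/1465 = 0.7
a = C − MPC·Y = 4824.3 − 0.7(6469) = 4824.3 − 4528.3 = 296

a = 296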